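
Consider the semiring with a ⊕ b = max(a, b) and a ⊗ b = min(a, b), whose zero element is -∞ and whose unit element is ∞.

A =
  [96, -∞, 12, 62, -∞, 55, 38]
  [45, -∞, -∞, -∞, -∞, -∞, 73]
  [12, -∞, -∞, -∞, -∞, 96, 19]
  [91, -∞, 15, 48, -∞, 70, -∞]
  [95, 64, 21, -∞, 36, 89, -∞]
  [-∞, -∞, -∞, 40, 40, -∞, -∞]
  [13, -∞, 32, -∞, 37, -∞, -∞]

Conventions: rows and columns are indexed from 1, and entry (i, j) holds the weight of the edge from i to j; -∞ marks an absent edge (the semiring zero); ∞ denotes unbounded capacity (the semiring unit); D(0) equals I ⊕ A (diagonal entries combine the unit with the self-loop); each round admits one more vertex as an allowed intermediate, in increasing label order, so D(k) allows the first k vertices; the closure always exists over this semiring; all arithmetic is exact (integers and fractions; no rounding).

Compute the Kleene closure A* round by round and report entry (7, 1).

D(0):
  [∞, -∞, 12, 62, -∞, 55, 38]
  [45, ∞, -∞, -∞, -∞, -∞, 73]
  [12, -∞, ∞, -∞, -∞, 96, 19]
  [91, -∞, 15, ∞, -∞, 70, -∞]
  [95, 64, 21, -∞, ∞, 89, -∞]
  [-∞, -∞, -∞, 40, 40, ∞, -∞]
  [13, -∞, 32, -∞, 37, -∞, ∞]
D(1):
  [∞, -∞, 12, 62, -∞, 55, 38]
  [45, ∞, 12, 45, -∞, 45, 73]
  [12, -∞, ∞, 12, -∞, 96, 19]
  [91, -∞, 15, ∞, -∞, 70, 38]
  [95, 64, 21, 62, ∞, 89, 38]
  [-∞, -∞, -∞, 40, 40, ∞, -∞]
  [13, -∞, 32, 13, 37, 13, ∞]
D(2):
  [∞, -∞, 12, 62, -∞, 55, 38]
  [45, ∞, 12, 45, -∞, 45, 73]
  [12, -∞, ∞, 12, -∞, 96, 19]
  [91, -∞, 15, ∞, -∞, 70, 38]
  [95, 64, 21, 62, ∞, 89, 64]
  [-∞, -∞, -∞, 40, 40, ∞, -∞]
  [13, -∞, 32, 13, 37, 13, ∞]
D(3):
  [∞, -∞, 12, 62, -∞, 55, 38]
  [45, ∞, 12, 45, -∞, 45, 73]
  [12, -∞, ∞, 12, -∞, 96, 19]
  [91, -∞, 15, ∞, -∞, 70, 38]
  [95, 64, 21, 62, ∞, 89, 64]
  [-∞, -∞, -∞, 40, 40, ∞, -∞]
  [13, -∞, 32, 13, 37, 32, ∞]
D(4):
  [∞, -∞, 15, 62, -∞, 62, 38]
  [45, ∞, 15, 45, -∞, 45, 73]
  [12, -∞, ∞, 12, -∞, 96, 19]
  [91, -∞, 15, ∞, -∞, 70, 38]
  [95, 64, 21, 62, ∞, 89, 64]
  [40, -∞, 15, 40, 40, ∞, 38]
  [13, -∞, 32, 13, 37, 32, ∞]
D(5):
  [∞, -∞, 15, 62, -∞, 62, 38]
  [45, ∞, 15, 45, -∞, 45, 73]
  [12, -∞, ∞, 12, -∞, 96, 19]
  [91, -∞, 15, ∞, -∞, 70, 38]
  [95, 64, 21, 62, ∞, 89, 64]
  [40, 40, 21, 40, 40, ∞, 40]
  [37, 37, 32, 37, 37, 37, ∞]
D(6):
  [∞, 40, 21, 62, 40, 62, 40]
  [45, ∞, 21, 45, 40, 45, 73]
  [40, 40, ∞, 40, 40, 96, 40]
  [91, 40, 21, ∞, 40, 70, 40]
  [95, 64, 21, 62, ∞, 89, 64]
  [40, 40, 21, 40, 40, ∞, 40]
  [37, 37, 32, 37, 37, 37, ∞]
D(7):
  [∞, 40, 32, 62, 40, 62, 40]
  [45, ∞, 32, 45, 40, 45, 73]
  [40, 40, ∞, 40, 40, 96, 40]
  [91, 40, 32, ∞, 40, 70, 40]
  [95, 64, 32, 62, ∞, 89, 64]
  [40, 40, 32, 40, 40, ∞, 40]
  [37, 37, 32, 37, 37, 37, ∞]
Answer: A*[7][1] = 37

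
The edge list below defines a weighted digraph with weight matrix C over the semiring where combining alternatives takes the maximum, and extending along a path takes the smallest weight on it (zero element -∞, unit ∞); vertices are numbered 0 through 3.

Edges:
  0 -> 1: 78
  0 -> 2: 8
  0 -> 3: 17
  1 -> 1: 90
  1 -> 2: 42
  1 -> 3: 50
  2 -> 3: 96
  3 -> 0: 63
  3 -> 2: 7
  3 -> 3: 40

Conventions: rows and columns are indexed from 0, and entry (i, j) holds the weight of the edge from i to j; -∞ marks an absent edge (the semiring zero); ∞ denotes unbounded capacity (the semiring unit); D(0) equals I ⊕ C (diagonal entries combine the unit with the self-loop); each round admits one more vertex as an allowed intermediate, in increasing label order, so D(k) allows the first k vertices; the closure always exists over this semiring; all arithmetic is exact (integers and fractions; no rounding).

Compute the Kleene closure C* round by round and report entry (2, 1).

D(0):
  [∞, 78, 8, 17]
  [-∞, ∞, 42, 50]
  [-∞, -∞, ∞, 96]
  [63, -∞, 7, ∞]
D(1):
  [∞, 78, 8, 17]
  [-∞, ∞, 42, 50]
  [-∞, -∞, ∞, 96]
  [63, 63, 8, ∞]
D(2):
  [∞, 78, 42, 50]
  [-∞, ∞, 42, 50]
  [-∞, -∞, ∞, 96]
  [63, 63, 42, ∞]
D(3):
  [∞, 78, 42, 50]
  [-∞, ∞, 42, 50]
  [-∞, -∞, ∞, 96]
  [63, 63, 42, ∞]
D(4):
  [∞, 78, 42, 50]
  [50, ∞, 42, 50]
  [63, 63, ∞, 96]
  [63, 63, 42, ∞]
Answer: C*[2][1] = 63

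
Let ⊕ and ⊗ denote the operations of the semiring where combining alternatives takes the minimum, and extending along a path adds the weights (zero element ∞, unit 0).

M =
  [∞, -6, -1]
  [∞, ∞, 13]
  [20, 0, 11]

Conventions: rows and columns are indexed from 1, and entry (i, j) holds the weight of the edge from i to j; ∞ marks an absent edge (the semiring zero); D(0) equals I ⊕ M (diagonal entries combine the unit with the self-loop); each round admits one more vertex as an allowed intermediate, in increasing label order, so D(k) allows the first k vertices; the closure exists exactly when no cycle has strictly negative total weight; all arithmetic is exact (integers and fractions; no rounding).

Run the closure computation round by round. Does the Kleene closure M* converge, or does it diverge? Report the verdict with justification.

D(0):
  [0, -6, -1]
  [∞, 0, 13]
  [20, 0, 0]
D(1):
  [0, -6, -1]
  [∞, 0, 13]
  [20, 0, 0]
D(2):
  [0, -6, -1]
  [∞, 0, 13]
  [20, 0, 0]
D(3):
  [0, -6, -1]
  [33, 0, 13]
  [20, 0, 0]
Key observation: every diagonal entry stays at the unit through all rounds, so no improving cycle exists.
Answer: CONVERGES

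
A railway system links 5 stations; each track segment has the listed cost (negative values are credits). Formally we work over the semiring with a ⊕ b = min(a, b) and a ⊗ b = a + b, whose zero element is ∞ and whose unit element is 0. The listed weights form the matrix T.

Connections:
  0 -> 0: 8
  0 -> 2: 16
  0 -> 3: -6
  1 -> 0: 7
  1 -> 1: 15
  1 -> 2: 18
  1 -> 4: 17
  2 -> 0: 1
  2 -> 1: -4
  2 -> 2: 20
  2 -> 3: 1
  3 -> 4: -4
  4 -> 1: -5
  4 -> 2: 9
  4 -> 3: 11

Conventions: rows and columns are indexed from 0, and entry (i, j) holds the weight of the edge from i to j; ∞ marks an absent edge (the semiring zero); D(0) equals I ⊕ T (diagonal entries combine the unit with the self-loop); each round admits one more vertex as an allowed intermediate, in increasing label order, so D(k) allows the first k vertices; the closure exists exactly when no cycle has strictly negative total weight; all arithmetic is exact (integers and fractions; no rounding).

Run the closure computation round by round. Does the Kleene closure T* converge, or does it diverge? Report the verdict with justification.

D(0):
  [0, ∞, 16, -6, ∞]
  [7, 0, 18, ∞, 17]
  [1, -4, 0, 1, ∞]
  [∞, ∞, ∞, 0, -4]
  [∞, -5, 9, 11, 0]
D(1):
  [0, ∞, 16, -6, ∞]
  [7, 0, 18, 1, 17]
  [1, -4, 0, -5, ∞]
  [∞, ∞, ∞, 0, -4]
  [∞, -5, 9, 11, 0]
D(2):
  [0, ∞, 16, -6, ∞]
  [7, 0, 18, 1, 17]
  [1, -4, 0, -5, 13]
  [∞, ∞, ∞, 0, -4]
  [2, -5, 9, -4, 0]
D(3):
  [0, 12, 16, -6, 29]
  [7, 0, 18, 1, 17]
  [1, -4, 0, -5, 13]
  [∞, ∞, ∞, 0, -4]
  [2, -5, 9, -4, 0]
Detection: at round 4, diagonal entry (4, 4) turns strictly negative.
Key observation: the cycle 4->1->0->3->4 has total weight (-5) + 7 + (-6) + (-4), which is strictly negative.
Answer: DIVERGES — negative cycle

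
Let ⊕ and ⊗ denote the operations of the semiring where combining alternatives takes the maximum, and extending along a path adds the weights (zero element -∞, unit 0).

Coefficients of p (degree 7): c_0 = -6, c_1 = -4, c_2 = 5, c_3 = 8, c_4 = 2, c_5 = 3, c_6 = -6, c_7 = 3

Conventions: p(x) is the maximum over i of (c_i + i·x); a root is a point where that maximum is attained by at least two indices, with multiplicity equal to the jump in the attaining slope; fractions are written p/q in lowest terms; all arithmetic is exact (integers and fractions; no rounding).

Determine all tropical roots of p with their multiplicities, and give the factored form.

hull edge (i=0, c=-6) to (i=2, c=5): slope 11/2, span 2
hull edge (i=2, c=5) to (i=3, c=8): slope 3, span 1
hull edge (i=3, c=8) to (i=7, c=3): slope -5/4, span 4
Factored form: p(x) = 3 ⊗ (x ⊕ (-11/2)) ⊗ (x ⊕ (-11/2)) ⊗ (x ⊕ (-3)) ⊗ (x ⊕ 5/4) ⊗ (x ⊕ 5/4) ⊗ (x ⊕ 5/4) ⊗ (x ⊕ 5/4)
Answer: roots = -11/2 (mult 2), -3 (mult 1), 5/4 (mult 4)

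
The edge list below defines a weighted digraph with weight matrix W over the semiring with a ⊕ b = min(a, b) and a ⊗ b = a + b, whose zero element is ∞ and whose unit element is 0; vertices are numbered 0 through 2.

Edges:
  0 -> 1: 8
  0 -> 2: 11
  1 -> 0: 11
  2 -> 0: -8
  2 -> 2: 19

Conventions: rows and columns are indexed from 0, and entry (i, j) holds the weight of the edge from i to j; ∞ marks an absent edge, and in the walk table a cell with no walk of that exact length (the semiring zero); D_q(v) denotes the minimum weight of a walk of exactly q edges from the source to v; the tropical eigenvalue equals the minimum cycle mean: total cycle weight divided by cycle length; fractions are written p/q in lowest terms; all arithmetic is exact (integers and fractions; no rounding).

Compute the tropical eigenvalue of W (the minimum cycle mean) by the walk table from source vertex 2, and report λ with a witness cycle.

q=0: [∞, ∞, 0]
q=1: [-8, ∞, 19]
q=2: [11, 0, 3]
q=3: [-5, 19, 22]
Optimal cycle mean attained by: cycle 0->2->0, total 11 + (-8), length 2.
Answer: λ = 3/2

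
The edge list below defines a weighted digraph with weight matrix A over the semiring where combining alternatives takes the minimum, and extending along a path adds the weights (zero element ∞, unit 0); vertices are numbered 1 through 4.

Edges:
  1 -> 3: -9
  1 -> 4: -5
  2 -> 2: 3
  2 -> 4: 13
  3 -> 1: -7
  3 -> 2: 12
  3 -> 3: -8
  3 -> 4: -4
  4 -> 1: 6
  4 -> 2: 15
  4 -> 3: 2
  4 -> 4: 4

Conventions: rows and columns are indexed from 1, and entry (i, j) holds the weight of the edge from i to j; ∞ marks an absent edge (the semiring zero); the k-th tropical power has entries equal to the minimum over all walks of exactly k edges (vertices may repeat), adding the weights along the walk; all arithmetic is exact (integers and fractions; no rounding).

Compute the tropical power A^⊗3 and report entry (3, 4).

A^⊗2:
  [-16, 3, -17, -13]
  [19, 6, 15, 16]
  [-15, 4, -16, -12]
  [-5, 14, -6, -2]
A^⊗3:
  [-24, -5, -25, -21]
  [8, 9, 7, 11]
  [-23, -4, -24, -20]
  [-13, 6, -14, -10]
Key observation: the optimum is the walk 3->1->3->4, with weight (-7) + (-9) + (-4) = -20.
Optimal value attained by: walk 3->1->3->4.
Answer: (A^⊗3)[3][4] = -20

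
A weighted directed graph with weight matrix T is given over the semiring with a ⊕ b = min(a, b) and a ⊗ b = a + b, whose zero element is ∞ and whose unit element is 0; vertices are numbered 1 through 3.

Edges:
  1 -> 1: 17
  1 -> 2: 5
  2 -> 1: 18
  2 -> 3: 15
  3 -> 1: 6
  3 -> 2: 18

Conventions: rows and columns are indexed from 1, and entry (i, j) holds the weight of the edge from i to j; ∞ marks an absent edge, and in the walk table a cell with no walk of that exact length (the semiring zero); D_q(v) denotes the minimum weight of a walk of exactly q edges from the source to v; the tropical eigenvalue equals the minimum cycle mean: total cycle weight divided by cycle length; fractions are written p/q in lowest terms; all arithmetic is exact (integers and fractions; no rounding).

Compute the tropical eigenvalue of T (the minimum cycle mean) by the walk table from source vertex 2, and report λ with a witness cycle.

q=0: [∞, 0, ∞]
q=1: [18, ∞, 15]
q=2: [21, 23, ∞]
q=3: [38, 26, 38]
Optimal cycle mean attained by: cycle 1->2->3->1, total 5 + 15 + 6, length 3.
Answer: λ = 26/3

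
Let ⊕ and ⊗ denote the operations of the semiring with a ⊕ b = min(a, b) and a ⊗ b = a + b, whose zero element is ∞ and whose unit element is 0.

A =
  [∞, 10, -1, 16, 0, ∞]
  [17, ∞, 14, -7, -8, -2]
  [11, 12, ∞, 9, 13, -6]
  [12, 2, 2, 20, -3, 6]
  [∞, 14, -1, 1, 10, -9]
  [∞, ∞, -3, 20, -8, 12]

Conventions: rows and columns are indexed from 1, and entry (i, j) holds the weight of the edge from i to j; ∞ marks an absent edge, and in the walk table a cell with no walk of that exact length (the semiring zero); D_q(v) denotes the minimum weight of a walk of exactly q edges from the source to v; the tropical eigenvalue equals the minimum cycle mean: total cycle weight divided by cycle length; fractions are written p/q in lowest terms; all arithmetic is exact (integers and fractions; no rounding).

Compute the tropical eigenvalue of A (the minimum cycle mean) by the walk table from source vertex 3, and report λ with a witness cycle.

q=0: [∞, ∞, 0, ∞, ∞, ∞]
q=1: [11, 12, ∞, 9, 13, -6]
q=2: [21, 11, -9, 5, -14, 4]
q=3: [2, 0, -15, -13, -4, -23]
q=4: [-4, -11, -26, -7, -31, -21]
q=5: [-15, -17, -32, -30, -29, -40]
q=6: [-21, -28, -43, -28, -48, -38]
Optimal cycle mean attained by: cycle 5->6->5, total (-9) + (-8), length 2.
Answer: λ = -17/2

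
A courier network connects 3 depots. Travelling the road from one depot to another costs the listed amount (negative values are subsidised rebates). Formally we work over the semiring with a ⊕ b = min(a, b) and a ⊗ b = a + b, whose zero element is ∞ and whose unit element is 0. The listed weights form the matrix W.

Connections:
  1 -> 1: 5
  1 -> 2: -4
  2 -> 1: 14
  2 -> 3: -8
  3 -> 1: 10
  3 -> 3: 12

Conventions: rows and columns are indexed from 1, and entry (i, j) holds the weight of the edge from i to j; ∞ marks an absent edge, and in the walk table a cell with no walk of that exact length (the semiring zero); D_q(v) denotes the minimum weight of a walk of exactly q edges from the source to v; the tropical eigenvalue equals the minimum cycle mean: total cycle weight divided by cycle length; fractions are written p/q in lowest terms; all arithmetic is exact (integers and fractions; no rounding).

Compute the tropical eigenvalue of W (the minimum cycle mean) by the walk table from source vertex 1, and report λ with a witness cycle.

q=0: [0, ∞, ∞]
q=1: [5, -4, ∞]
q=2: [10, 1, -12]
q=3: [-2, 6, -7]
Optimal cycle mean attained by: cycle 1->2->3->1, total (-4) + (-8) + 10, length 3.
Answer: λ = -2/3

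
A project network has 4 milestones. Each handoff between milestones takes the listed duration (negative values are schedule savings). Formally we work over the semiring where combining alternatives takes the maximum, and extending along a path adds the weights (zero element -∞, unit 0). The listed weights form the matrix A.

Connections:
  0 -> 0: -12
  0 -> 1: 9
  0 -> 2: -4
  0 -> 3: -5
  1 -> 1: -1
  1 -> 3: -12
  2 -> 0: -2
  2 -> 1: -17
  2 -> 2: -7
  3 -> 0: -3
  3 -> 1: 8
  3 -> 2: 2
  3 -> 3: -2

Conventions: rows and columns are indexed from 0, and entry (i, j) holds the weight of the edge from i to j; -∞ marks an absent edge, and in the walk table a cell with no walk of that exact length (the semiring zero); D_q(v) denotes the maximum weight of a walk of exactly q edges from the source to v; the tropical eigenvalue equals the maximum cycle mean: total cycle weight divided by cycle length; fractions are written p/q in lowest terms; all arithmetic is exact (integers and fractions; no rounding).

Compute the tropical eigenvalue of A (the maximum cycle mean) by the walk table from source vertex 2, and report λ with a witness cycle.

q=0: [-∞, -∞, 0, -∞]
q=1: [-2, -17, -7, -∞]
q=2: [-9, 7, -6, -7]
q=3: [-8, 6, -5, -5]
q=4: [-7, 5, -3, -6]
Optimal cycle mean attained by: cycle 0->1->3->2->0, total 9 + (-12) + 2 + (-2), length 4.
Answer: λ = -3/4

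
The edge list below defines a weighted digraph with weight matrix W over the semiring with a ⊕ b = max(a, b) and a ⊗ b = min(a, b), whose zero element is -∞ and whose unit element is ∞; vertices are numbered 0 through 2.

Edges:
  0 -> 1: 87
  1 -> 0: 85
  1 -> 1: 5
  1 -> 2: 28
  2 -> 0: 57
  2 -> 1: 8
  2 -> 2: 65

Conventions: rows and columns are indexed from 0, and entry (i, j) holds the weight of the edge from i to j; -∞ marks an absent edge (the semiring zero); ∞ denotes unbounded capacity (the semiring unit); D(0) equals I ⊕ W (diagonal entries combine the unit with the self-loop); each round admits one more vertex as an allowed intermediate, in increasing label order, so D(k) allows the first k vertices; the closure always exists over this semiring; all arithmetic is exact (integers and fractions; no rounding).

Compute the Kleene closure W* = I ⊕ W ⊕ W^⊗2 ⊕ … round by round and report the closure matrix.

D(0):
  [∞, 87, -∞]
  [85, ∞, 28]
  [57, 8, ∞]
D(1):
  [∞, 87, -∞]
  [85, ∞, 28]
  [57, 57, ∞]
D(2):
  [∞, 87, 28]
  [85, ∞, 28]
  [57, 57, ∞]
D(3):
  [∞, 87, 28]
  [85, ∞, 28]
  [57, 57, ∞]
Answer: W* = [[∞, 87, 28], [85, ∞, 28], [57, 57, ∞]]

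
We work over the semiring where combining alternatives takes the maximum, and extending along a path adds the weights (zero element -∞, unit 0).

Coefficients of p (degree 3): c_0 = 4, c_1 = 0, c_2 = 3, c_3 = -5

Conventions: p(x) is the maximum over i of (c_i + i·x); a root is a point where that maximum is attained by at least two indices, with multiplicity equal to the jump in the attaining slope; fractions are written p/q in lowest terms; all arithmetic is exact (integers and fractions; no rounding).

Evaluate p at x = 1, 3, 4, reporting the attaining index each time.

p(1) = max(4+0·1=4, 0+1·1=1, 3+2·1=5, -5+3·1=-2) = 5 (attained by i=2)
p(3) = max(4+0·3=4, 0+1·3=3, 3+2·3=9, -5+3·3=4) = 9 (attained by i=2)
p(4) = max(4+0·4=4, 0+1·4=4, 3+2·4=11, -5+3·4=7) = 11 (attained by i=2)
Answer: p(1) = 5; p(3) = 9; p(4) = 11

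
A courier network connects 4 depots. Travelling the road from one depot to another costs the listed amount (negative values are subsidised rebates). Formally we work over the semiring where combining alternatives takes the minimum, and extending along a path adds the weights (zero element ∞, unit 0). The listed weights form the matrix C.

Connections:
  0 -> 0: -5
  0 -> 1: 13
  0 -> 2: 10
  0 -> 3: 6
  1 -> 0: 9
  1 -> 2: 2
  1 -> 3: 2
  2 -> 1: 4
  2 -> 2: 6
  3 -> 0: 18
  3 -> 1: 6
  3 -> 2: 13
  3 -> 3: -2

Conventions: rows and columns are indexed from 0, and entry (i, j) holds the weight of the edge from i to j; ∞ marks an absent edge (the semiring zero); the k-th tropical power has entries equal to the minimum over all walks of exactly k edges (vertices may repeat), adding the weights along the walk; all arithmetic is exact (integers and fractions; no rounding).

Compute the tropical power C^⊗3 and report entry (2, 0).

C^⊗2:
  [-10, 8, 5, 1]
  [4, 6, 8, 0]
  [13, 10, 6, 6]
  [13, 4, 8, -4]
C^⊗3:
  [-15, 3, 0, -4]
  [-1, 6, 8, -2]
  [8, 10, 12, 4]
  [8, 2, 6, -6]
Key observation: the optimum is the walk 2->1->0->0, with weight 4 + 9 + (-5) = 8.
Optimal value attained by: walk 2->1->0->0.
Answer: (C^⊗3)[2][0] = 8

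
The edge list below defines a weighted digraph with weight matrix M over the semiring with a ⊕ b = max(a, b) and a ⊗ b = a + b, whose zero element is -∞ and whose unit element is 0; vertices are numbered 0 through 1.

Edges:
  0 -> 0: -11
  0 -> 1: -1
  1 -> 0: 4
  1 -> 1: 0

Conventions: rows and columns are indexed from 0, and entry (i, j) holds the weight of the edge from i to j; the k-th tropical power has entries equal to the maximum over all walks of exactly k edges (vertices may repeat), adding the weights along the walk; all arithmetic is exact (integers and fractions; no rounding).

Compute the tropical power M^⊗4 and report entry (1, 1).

M^⊗2:
  [3, -1]
  [4, 3]
M^⊗3:
  [3, 2]
  [7, 3]
M^⊗4:
  [6, 2]
  [7, 6]
Key observation: the optimum is the walk 1->0->1->0->1, with weight 4 + (-1) + 4 + (-1) = 6.
Optimal value attained by: walk 1->0->1->0->1.
Answer: (M^⊗4)[1][1] = 6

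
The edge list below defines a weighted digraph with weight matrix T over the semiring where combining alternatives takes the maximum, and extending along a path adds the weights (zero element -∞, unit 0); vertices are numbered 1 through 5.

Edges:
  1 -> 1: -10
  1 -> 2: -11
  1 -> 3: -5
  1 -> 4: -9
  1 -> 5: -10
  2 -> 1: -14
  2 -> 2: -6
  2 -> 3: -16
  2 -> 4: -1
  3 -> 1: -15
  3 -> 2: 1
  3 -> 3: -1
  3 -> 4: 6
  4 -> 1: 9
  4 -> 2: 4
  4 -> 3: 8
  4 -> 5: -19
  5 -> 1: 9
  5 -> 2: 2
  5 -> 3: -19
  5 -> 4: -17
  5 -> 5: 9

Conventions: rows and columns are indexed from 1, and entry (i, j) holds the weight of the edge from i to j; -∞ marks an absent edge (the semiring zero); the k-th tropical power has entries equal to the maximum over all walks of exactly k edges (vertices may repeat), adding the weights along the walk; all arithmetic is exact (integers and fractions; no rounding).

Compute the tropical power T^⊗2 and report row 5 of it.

T^⊗2:
  [0, -4, -1, 1, -1]
  [8, 3, 7, -7, -20]
  [15, 10, 14, 5, -13]
  [-1, 9, 7, 14, -1]
  [18, 11, 4, 1, 18]
Answer: row 5 of T^⊗2 = [18, 11, 4, 1, 18]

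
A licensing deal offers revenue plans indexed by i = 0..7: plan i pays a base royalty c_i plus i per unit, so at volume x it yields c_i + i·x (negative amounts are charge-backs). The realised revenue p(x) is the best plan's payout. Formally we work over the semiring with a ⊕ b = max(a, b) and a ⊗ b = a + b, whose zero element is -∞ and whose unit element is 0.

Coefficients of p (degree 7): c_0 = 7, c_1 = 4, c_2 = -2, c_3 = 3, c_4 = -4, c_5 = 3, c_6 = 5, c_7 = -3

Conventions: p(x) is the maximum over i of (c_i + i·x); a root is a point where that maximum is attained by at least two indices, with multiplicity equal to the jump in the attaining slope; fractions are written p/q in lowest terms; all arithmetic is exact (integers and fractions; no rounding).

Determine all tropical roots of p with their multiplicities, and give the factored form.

hull edge (i=0, c=7) to (i=6, c=5): slope -1/3, span 6
hull edge (i=6, c=5) to (i=7, c=-3): slope -8, span 1
Factored form: p(x) = -3 ⊗ (x ⊕ 1/3) ⊗ (x ⊕ 1/3) ⊗ (x ⊕ 1/3) ⊗ (x ⊕ 1/3) ⊗ (x ⊕ 1/3) ⊗ (x ⊕ 1/3) ⊗ (x ⊕ 8)
Answer: roots = 1/3 (mult 6), 8 (mult 1)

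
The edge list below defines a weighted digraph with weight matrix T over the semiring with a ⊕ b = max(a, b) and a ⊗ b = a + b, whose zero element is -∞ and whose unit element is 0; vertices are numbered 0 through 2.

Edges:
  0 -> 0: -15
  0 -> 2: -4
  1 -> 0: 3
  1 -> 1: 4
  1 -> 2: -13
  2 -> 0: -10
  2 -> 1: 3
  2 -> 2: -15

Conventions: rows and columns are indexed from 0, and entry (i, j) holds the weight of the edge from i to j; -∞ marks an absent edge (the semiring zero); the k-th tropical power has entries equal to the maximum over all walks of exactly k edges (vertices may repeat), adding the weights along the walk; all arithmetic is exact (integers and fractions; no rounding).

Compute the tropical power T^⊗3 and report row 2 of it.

T^⊗2:
  [-14, -1, -19]
  [7, 8, -1]
  [6, 7, -10]
T^⊗3:
  [2, 3, -14]
  [11, 12, 3]
  [10, 11, 2]
Answer: row 2 of T^⊗3 = [10, 11, 2]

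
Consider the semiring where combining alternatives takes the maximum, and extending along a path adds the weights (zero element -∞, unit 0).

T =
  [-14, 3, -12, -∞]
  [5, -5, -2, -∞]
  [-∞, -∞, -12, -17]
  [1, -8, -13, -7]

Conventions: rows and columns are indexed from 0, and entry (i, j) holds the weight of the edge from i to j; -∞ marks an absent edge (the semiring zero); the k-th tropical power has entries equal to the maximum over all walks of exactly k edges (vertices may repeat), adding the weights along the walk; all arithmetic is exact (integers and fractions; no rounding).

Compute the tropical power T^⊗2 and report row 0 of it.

T^⊗2:
  [8, -2, 1, -29]
  [0, 8, -7, -19]
  [-16, -25, -24, -24]
  [-3, 4, -10, -14]
Answer: row 0 of T^⊗2 = [8, -2, 1, -29]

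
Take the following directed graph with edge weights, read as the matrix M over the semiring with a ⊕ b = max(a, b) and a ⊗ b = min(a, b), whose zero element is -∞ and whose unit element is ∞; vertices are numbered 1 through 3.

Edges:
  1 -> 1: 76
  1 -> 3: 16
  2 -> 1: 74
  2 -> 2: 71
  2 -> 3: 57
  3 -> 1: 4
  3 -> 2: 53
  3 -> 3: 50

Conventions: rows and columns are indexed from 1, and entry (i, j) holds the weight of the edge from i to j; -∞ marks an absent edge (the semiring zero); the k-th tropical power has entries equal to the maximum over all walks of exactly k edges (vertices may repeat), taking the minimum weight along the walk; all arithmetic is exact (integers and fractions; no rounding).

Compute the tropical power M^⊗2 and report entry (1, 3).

M^⊗2:
  [76, 16, 16]
  [74, 71, 57]
  [53, 53, 53]
Key observation: the optimum is the walk 1->1->3, with weight 76 min 16 = 16.
Optimal value attained by: walk 1->1->3.
Answer: (M^⊗2)[1][3] = 16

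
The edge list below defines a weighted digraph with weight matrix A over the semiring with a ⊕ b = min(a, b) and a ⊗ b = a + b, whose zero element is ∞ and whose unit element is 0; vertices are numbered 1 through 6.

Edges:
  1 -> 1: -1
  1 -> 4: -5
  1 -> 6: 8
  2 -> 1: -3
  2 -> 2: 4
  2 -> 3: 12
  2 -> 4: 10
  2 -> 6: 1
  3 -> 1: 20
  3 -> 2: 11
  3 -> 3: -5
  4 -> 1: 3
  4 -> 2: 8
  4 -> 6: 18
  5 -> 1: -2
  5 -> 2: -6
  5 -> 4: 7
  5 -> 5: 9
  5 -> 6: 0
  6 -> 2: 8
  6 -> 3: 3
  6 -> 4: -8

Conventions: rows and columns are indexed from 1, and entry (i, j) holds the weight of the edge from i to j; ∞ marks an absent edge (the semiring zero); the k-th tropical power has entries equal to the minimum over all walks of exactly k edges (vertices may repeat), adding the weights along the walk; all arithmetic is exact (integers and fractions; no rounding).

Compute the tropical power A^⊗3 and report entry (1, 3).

A^⊗2:
  [-2, 3, 11, -6, ∞, 7]
  [-4, 8, 4, -8, ∞, 5]
  [8, 6, -10, 15, ∞, 12]
  [2, 12, 20, -2, ∞, 9]
  [-9, -2, 3, -8, 18, -5]
  [-5, 0, -2, 18, ∞, 9]
A^⊗3:
  [-3, 2, 6, -7, ∞, 4]
  [-5, 0, -1, -9, ∞, 4]
  [3, 1, -15, 3, ∞, 7]
  [1, 6, 12, -3, ∞, 10]
  [-10, 0, -2, -14, 27, -1]
  [-6, 4, -7, -10, ∞, 1]
Key observation: the optimum is the walk 1->6->3->3, with weight 8 + 3 + (-5) = 6.
Optimal value attained by: walk 1->6->3->3.
Answer: (A^⊗3)[1][3] = 6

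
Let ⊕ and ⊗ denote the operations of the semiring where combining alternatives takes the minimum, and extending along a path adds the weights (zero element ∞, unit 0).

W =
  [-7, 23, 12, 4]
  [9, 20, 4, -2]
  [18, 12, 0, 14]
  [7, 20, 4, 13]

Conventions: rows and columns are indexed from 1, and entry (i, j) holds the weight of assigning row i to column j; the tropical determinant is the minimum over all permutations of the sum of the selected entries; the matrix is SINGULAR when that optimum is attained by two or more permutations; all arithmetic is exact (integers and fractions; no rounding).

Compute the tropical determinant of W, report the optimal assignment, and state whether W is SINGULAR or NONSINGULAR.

σ = (1, 2, 3, 4): (-7) + 20 + 0 + 13 = 26
σ = (1, 2, 4, 3): (-7) + 20 + 14 + 4 = 31
σ = (1, 3, 2, 4): (-7) + 4 + 12 + 13 = 22
σ = (1, 3, 4, 2): (-7) + 4 + 14 + 20 = 31
σ = (1, 4, 2, 3): (-7) + (-2) + 12 + 4 = 7
σ = (1, 4, 3, 2): (-7) + (-2) + 0 + 20 = 11
σ = (2, 1, 3, 4): 23 + 9 + 0 + 13 = 45
σ = (2, 1, 4, 3): 23 + 9 + 14 + 4 = 50
σ = (2, 3, 1, 4): 23 + 4 + 18 + 13 = 58
σ = (2, 3, 4, 1): 23 + 4 + 14 + 7 = 48
σ = (2, 4, 1, 3): 23 + (-2) + 18 + 4 = 43
σ = (2, 4, 3, 1): 23 + (-2) + 0 + 7 = 28
σ = (3, 1, 2, 4): 12 + 9 + 12 + 13 = 46
σ = (3, 1, 4, 2): 12 + 9 + 14 + 20 = 55
σ = (3, 2, 1, 4): 12 + 20 + 18 + 13 = 63
σ = (3, 2, 4, 1): 12 + 20 + 14 + 7 = 53
σ = (3, 4, 1, 2): 12 + (-2) + 18 + 20 = 48
σ = (3, 4, 2, 1): 12 + (-2) + 12 + 7 = 29
σ = (4, 1, 2, 3): 4 + 9 + 12 + 4 = 29
σ = (4, 1, 3, 2): 4 + 9 + 0 + 20 = 33
σ = (4, 2, 1, 3): 4 + 20 + 18 + 4 = 46
σ = (4, 2, 3, 1): 4 + 20 + 0 + 7 = 31
σ = (4, 3, 1, 2): 4 + 4 + 18 + 20 = 46
σ = (4, 3, 2, 1): 4 + 4 + 12 + 7 = 27
Optimal value attained by: σ = (1, 4, 2, 3).
Answer: det⊕(W) = 7; verdict: NONSINGULAR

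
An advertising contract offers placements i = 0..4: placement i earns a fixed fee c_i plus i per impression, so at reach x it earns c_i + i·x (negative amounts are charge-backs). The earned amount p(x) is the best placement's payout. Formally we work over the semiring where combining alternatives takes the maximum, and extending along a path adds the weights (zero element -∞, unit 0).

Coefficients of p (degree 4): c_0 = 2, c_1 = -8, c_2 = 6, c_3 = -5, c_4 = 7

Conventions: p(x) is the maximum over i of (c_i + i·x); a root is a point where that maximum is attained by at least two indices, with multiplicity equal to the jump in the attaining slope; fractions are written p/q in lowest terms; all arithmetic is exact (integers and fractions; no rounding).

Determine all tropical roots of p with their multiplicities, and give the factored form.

hull edge (i=0, c=2) to (i=2, c=6): slope 2, span 2
hull edge (i=2, c=6) to (i=4, c=7): slope 1/2, span 2
Factored form: p(x) = 7 ⊗ (x ⊕ (-2)) ⊗ (x ⊕ (-2)) ⊗ (x ⊕ (-1/2)) ⊗ (x ⊕ (-1/2))
Answer: roots = -2 (mult 2), -1/2 (mult 2)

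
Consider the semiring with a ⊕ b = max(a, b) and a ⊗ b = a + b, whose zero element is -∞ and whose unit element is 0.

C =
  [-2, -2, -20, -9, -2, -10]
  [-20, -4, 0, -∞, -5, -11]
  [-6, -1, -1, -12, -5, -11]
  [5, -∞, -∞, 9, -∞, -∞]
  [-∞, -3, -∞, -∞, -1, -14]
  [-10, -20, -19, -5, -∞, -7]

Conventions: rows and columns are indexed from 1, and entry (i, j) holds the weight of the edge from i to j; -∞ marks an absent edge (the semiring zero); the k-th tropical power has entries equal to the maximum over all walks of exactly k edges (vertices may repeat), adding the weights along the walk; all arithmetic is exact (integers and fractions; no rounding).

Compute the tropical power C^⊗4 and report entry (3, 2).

C^⊗2:
  [-4, -4, -2, 0, -3, -12]
  [-6, -1, -1, -12, -5, -11]
  [-7, -2, -1, -3, -6, -12]
  [14, 3, -15, 18, 3, -5]
  [-23, -4, -3, -19, -2, -14]
  [0, -12, -20, 4, -12, -14]
C^⊗3:
  [5, -3, -3, 9, -4, -13]
  [-7, -2, -1, -3, -6, -12]
  [2, -2, -2, 6, -6, -12]
  [23, 12, 3, 27, 12, 4]
  [-9, -4, -4, -10, -3, -14]
  [9, -2, -12, 13, -2, -10]
C^⊗4:
  [14, 3, -3, 18, 3, -5]
  [2, -2, -2, 6, -6, -12]
  [11, 0, -2, 15, 0, -8]
  [32, 21, 12, 36, 21, 13]
  [-5, -5, -4, -1, -4, -15]
  [18, 7, -2, 22, 7, -1]
Key observation: the optimum is the walk 3->4->4->1->2, with weight (-12) + 9 + 5 + (-2) = 0.
Optimal value attained by: walk 3->4->4->1->2.
Answer: (C^⊗4)[3][2] = 0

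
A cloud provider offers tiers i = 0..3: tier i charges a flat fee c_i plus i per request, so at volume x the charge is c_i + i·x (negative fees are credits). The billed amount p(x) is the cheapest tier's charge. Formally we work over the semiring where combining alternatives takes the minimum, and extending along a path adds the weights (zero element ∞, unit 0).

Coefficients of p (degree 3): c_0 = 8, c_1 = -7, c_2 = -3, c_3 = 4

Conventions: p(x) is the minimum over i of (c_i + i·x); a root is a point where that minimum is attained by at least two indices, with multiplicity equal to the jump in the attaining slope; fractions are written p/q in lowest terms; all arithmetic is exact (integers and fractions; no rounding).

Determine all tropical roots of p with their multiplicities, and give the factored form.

hull edge (i=0, c=8) to (i=1, c=-7): slope -15, span 1
hull edge (i=1, c=-7) to (i=2, c=-3): slope 4, span 1
hull edge (i=2, c=-3) to (i=3, c=4): slope 7, span 1
Factored form: p(x) = 4 ⊗ (x ⊕ (-7)) ⊗ (x ⊕ (-4)) ⊗ (x ⊕ 15)
Answer: roots = -7 (mult 1), -4 (mult 1), 15 (mult 1)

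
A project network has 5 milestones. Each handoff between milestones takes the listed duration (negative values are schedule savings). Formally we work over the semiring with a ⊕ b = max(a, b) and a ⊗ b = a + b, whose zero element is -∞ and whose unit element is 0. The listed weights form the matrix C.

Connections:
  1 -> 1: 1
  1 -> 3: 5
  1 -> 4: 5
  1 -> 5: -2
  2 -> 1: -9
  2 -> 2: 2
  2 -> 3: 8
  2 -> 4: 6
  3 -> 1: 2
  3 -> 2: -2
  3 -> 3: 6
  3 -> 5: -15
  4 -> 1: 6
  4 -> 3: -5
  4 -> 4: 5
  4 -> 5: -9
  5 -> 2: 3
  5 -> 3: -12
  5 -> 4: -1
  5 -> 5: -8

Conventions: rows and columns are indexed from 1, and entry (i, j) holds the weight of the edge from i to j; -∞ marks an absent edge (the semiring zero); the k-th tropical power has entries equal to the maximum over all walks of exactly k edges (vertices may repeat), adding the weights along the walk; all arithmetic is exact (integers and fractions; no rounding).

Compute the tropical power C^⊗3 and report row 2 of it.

C^⊗2:
  [11, 3, 11, 10, -1]
  [12, 6, 14, 11, -3]
  [8, 4, 12, 7, 0]
  [11, -6, 11, 11, 4]
  [5, 5, 11, 9, -10]
C^⊗3:
  [16, 9, 17, 16, 9]
  [17, 12, 20, 17, 10]
  [14, 10, 18, 13, 6]
  [17, 9, 17, 16, 9]
  [15, 9, 17, 14, 3]
Answer: row 2 of C^⊗3 = [17, 12, 20, 17, 10]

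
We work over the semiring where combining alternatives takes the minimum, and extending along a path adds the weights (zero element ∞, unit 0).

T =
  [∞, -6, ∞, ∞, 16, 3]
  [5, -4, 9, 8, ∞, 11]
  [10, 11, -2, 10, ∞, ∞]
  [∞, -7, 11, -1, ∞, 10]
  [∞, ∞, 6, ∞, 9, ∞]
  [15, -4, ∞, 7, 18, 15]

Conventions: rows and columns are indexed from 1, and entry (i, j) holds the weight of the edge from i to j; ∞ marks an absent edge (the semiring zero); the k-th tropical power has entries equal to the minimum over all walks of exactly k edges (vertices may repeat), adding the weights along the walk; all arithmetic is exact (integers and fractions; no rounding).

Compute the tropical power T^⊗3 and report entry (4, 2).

T^⊗2:
  [-1, -10, 3, 2, 21, 5]
  [1, -8, 5, 4, 21, 7]
  [8, 3, -4, 8, 26, 13]
  [-2, -11, 2, -2, 28, 4]
  [16, 17, 4, 16, 18, ∞]
  [1, -8, 5, 4, 27, 7]
T^⊗3:
  [-5, -14, -1, -2, 15, 1]
  [-3, -12, 1, 0, 17, 3]
  [6, -1, -6, 6, 24, 11]
  [-6, -15, -2, -3, 14, 0]
  [14, 9, 2, 14, 27, 19]
  [-3, -12, 1, 0, 17, 3]
Key observation: the optimum is the walk 4->2->2->2, with weight (-7) + (-4) + (-4) = -15.
Optimal value attained by: walk 4->2->2->2.
Answer: (T^⊗3)[4][2] = -15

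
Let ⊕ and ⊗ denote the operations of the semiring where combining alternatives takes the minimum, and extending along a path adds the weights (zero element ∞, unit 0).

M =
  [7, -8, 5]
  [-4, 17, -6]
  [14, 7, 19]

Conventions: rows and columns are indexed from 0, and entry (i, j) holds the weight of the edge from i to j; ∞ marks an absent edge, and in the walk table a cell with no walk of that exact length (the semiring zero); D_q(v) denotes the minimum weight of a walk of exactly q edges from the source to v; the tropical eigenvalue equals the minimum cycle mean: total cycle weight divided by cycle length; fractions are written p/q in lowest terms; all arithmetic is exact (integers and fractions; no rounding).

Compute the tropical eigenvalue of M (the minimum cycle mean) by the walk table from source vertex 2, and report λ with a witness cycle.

q=0: [∞, ∞, 0]
q=1: [14, 7, 19]
q=2: [3, 6, 1]
q=3: [2, -5, 0]
Optimal cycle mean attained by: cycle 0->1->0, total (-8) + (-4), length 2.
Answer: λ = -6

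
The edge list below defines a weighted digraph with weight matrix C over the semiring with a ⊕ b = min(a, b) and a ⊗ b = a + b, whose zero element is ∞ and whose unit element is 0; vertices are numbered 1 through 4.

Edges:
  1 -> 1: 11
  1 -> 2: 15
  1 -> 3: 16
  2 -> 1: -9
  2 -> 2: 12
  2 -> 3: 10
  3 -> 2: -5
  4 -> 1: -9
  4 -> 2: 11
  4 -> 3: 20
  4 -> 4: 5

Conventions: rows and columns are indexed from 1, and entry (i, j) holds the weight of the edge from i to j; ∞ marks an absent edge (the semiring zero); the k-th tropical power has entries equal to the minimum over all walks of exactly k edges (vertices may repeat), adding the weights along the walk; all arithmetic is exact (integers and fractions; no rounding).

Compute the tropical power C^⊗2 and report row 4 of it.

C^⊗2:
  [6, 11, 25, ∞]
  [2, 5, 7, ∞]
  [-14, 7, 5, ∞]
  [-4, 6, 7, 10]
Answer: row 4 of C^⊗2 = [-4, 6, 7, 10]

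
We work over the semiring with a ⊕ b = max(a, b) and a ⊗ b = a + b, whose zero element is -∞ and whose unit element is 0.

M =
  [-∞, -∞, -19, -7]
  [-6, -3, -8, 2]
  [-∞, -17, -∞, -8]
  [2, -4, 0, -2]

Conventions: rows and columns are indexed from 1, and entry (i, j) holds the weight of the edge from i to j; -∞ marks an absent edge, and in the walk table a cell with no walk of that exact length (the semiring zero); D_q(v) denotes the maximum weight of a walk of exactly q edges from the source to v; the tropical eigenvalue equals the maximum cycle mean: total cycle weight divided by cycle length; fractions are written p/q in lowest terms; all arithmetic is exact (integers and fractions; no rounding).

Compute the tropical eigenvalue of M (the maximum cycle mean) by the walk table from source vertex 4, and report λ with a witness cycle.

q=0: [-∞, -∞, -∞, 0]
q=1: [2, -4, 0, -2]
q=2: [0, -6, -2, -2]
q=3: [0, -6, -2, -4]
q=4: [-2, -8, -4, -4]
Optimal cycle mean attained by: cycle 2->4->2, total 2 + (-4), length 2.
Answer: λ = -1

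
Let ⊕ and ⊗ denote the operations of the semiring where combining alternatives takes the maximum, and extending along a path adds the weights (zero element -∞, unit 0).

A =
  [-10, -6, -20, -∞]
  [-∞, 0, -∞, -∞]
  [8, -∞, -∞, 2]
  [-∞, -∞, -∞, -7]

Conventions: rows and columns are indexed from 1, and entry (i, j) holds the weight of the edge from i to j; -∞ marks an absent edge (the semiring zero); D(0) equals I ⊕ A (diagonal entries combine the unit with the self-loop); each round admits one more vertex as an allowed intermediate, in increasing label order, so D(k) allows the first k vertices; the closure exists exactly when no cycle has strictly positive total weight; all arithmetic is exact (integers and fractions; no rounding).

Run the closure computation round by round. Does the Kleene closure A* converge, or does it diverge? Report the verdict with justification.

D(0):
  [0, -6, -20, -∞]
  [-∞, 0, -∞, -∞]
  [8, -∞, 0, 2]
  [-∞, -∞, -∞, 0]
D(1):
  [0, -6, -20, -∞]
  [-∞, 0, -∞, -∞]
  [8, 2, 0, 2]
  [-∞, -∞, -∞, 0]
D(2):
  [0, -6, -20, -∞]
  [-∞, 0, -∞, -∞]
  [8, 2, 0, 2]
  [-∞, -∞, -∞, 0]
D(3):
  [0, -6, -20, -18]
  [-∞, 0, -∞, -∞]
  [8, 2, 0, 2]
  [-∞, -∞, -∞, 0]
D(4):
  [0, -6, -20, -18]
  [-∞, 0, -∞, -∞]
  [8, 2, 0, 2]
  [-∞, -∞, -∞, 0]
Key observation: every diagonal entry stays at the unit through all rounds, so no improving cycle exists.
Answer: CONVERGES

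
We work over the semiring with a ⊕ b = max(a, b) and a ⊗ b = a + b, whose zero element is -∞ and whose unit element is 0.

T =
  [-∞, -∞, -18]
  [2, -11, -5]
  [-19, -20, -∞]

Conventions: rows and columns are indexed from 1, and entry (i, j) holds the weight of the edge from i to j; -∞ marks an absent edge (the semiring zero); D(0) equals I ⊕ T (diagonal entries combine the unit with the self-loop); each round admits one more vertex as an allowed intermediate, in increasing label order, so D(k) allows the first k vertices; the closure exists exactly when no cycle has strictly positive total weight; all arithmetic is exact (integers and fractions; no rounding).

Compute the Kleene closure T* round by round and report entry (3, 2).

D(0):
  [0, -∞, -18]
  [2, 0, -5]
  [-19, -20, 0]
D(1):
  [0, -∞, -18]
  [2, 0, -5]
  [-19, -20, 0]
D(2):
  [0, -∞, -18]
  [2, 0, -5]
  [-18, -20, 0]
D(3):
  [0, -38, -18]
  [2, 0, -5]
  [-18, -20, 0]
Answer: T*[3][2] = -20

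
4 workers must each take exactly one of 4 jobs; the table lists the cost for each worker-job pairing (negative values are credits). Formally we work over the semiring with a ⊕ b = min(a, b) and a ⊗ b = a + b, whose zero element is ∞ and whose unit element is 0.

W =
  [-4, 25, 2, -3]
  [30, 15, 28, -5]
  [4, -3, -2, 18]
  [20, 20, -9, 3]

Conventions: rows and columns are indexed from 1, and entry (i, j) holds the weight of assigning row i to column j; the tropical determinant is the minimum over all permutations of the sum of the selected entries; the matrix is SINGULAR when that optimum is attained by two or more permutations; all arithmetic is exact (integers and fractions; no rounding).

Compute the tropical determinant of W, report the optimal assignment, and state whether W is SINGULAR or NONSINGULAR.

σ = (1, 2, 3, 4): (-4) + 15 + (-2) + 3 = 12
σ = (1, 2, 4, 3): (-4) + 15 + 18 + (-9) = 20
σ = (1, 3, 2, 4): (-4) + 28 + (-3) + 3 = 24
σ = (1, 3, 4, 2): (-4) + 28 + 18 + 20 = 62
σ = (1, 4, 2, 3): (-4) + (-5) + (-3) + (-9) = -21
σ = (1, 4, 3, 2): (-4) + (-5) + (-2) + 20 = 9
σ = (2, 1, 3, 4): 25 + 30 + (-2) + 3 = 56
σ = (2, 1, 4, 3): 25 + 30 + 18 + (-9) = 64
σ = (2, 3, 1, 4): 25 + 28 + 4 + 3 = 60
σ = (2, 3, 4, 1): 25 + 28 + 18 + 20 = 91
σ = (2, 4, 1, 3): 25 + (-5) + 4 + (-9) = 15
σ = (2, 4, 3, 1): 25 + (-5) + (-2) + 20 = 38
σ = (3, 1, 2, 4): 2 + 30 + (-3) + 3 = 32
σ = (3, 1, 4, 2): 2 + 30 + 18 + 20 = 70
σ = (3, 2, 1, 4): 2 + 15 + 4 + 3 = 24
σ = (3, 2, 4, 1): 2 + 15 + 18 + 20 = 55
σ = (3, 4, 1, 2): 2 + (-5) + 4 + 20 = 21
σ = (3, 4, 2, 1): 2 + (-5) + (-3) + 20 = 14
σ = (4, 1, 2, 3): (-3) + 30 + (-3) + (-9) = 15
σ = (4, 1, 3, 2): (-3) + 30 + (-2) + 20 = 45
σ = (4, 2, 1, 3): (-3) + 15 + 4 + (-9) = 7
σ = (4, 2, 3, 1): (-3) + 15 + (-2) + 20 = 30
σ = (4, 3, 1, 2): (-3) + 28 + 4 + 20 = 49
σ = (4, 3, 2, 1): (-3) + 28 + (-3) + 20 = 42
Optimal value attained by: σ = (1, 4, 2, 3).
Answer: det⊕(W) = -21; verdict: NONSINGULAR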